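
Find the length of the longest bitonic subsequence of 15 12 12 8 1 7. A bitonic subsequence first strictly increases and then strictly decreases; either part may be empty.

One longest bitonic subsequence is 15, 12, 8, 7 (positions 1,3,4,6): it rises to 15 then falls. Length 4 is optimal.

4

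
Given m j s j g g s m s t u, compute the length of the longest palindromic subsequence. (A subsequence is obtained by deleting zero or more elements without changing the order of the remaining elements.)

6

Using dp[i][j] = 2 + dp[i+1][j−1] if the ends match, else max(dp[i+1][j], dp[i][j−1]):
dp[1][11] = 6. A witness is msggsm at positions 1,3,5,6,7,8.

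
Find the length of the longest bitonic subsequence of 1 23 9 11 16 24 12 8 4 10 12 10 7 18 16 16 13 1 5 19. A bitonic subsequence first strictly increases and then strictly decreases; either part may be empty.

One longest bitonic subsequence is 1, 9, 11, 16, 24, 18, 16, 13, 5 (positions 1,3,4,5,6,14,16,17,19): it rises to 24 then falls. Length 9 is optimal.

9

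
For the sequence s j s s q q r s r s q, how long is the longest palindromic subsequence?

Using dp[i][j] = 2 + dp[i+1][j−1] if the ends match, else max(dp[i+1][j], dp[i][j−1]):
dp[1][11] = 6. A witness is ssqqss at positions 3,4,5,6,8,10.

6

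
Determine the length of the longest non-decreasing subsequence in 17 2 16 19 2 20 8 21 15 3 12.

Scanning left to right, the best length ending at each element is: 17→1, 2→1, 16→2, 19→3, 2→2, 20→4, 8→3, 21→5, 15→4, 3→3, 12→4.
So the longest non-decreasing subsequence has length 5, e.g. 2, 16, 19, 20, 21.

5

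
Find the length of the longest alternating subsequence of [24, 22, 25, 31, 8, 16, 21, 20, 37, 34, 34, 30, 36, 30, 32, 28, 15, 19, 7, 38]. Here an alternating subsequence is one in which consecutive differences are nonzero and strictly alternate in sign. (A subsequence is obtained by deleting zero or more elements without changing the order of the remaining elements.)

Track the best alternating length ending on an up-step vs a down-step at each position: up/down = 1/1, 1/2, 3/1, 3/1, 1/4, 5/4, 5/4, 5/6, 7/1, 7/8, 7/8, 7/8, 9/8, 7/10, 11/10, 7/12, 5/12, 13/12, 1/14, 15/1.
The maximum over both is 15; one such subsequence is 24, 22, 25, 8, 21, 20, 37, 34, 36, 30, 32, 15, 19, 7, 38.

15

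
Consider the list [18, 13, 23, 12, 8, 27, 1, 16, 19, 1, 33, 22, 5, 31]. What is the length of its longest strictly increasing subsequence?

5

Scanning left to right, the best length ending at each element is: 18→1, 13→1, 23→2, 12→1, 8→1, 27→3, 1→1, 16→2, 19→3, 1→1, 33→4, 22→4, 5→2, 31→5.
So the longest increasing subsequence has length 5, e.g. 13, 16, 19, 22, 31.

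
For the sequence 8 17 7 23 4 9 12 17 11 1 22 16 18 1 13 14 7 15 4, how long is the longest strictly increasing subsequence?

Let dp[i] be the longest increasing subsequence ending at position i. Then dp = [1, 2, 1, 3, 1, 2, 3, 4, 3, 1, 5, 4, 5, 1, 4, 5, 2, 6, 2].
The maximum is 6; one witness is 8, 9, 12, 13, 14, 15 at positions 1,6,7,15,16,18.

6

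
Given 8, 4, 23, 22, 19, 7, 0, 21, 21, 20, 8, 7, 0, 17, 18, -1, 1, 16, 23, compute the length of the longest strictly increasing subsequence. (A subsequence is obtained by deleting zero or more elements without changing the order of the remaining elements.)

Let dp[i] be the longest increasing subsequence ending at position i. Then dp = [1, 1, 2, 2, 2, 2, 1, 3, 3, 3, 3, 2, 1, 4, 5, 1, 2, 4, 6].
The maximum is 6; one witness is 4, 7, 8, 17, 18, 23 at positions 2,6,11,14,15,19.

6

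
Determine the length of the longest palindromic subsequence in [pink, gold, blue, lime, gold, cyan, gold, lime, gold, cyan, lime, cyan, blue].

9

Using dp[i][j] = 2 + dp[i+1][j−1] if the ends match, else max(dp[i+1][j], dp[i][j−1]):
dp[1][13] = 9. A witness is blue lime cyan gold lime gold cyan lime blue at positions 3,4,6,7,8,9,10,11,13.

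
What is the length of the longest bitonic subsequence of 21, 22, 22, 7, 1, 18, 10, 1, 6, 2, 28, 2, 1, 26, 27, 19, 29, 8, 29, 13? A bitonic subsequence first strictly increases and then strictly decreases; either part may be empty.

7

Let inc[i] be the LIS ending at i and dec[i] the longest strictly decreasing subsequence starting at i. inc = [1, 2, 2, 1, 1, 2, 2, 1, 2, 2, 3, 2, 1, 3, 4, 3, 5, 3, 5, 4], dec = [6, 6, 6, 4, 1, 5, 4, 1, 3, 2, 4, 2, 1, 3, 3, 2, 2, 1, 2, 1].
max_i inc[i]+dec[i]−1 = 7, with one witness 21, 22, 18, 10, 6, 2, 1.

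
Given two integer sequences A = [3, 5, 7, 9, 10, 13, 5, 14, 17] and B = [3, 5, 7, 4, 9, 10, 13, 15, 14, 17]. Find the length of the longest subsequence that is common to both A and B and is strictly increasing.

8

For each value that appears in both, track the longest common increasing run ending there.
The best achievable length is 8; one witness is 3, 5, 7, 9, 10, 13, 14, 17 (A-positions 1,2,3,4,5,6,8,9, B-positions 1,2,3,5,6,7,9,10).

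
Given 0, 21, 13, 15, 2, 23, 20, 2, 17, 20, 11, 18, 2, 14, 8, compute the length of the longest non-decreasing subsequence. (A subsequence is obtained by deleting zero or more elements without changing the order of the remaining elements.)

5

Let dp[i] be the longest non-decreasing subsequence ending at position i. Then dp = [1, 2, 2, 3, 2, 4, 4, 3, 4, 5, 4, 5, 4, 5, 5].
The maximum is 5; one witness is 0, 13, 15, 20, 20 at positions 1,3,4,7,10.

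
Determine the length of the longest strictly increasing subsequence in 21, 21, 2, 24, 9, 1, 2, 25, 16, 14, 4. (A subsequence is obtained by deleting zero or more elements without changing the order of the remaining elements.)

3

Let dp[i] be the longest increasing subsequence ending at position i. Then dp = [1, 1, 1, 2, 2, 1, 2, 3, 3, 3, 3].
The maximum is 3; one witness is 21, 24, 25 at positions 1,4,8.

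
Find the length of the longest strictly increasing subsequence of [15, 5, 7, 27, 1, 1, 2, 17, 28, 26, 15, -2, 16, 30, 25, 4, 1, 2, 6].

5

One longest increasing subsequence is 5, 7, 27, 28, 30 (positions 2,3,4,9,14), of length 5; no longer one exists.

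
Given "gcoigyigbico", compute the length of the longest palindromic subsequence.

Using dp[i][j] = 2 + dp[i+1][j−1] if the ends match, else max(dp[i+1][j], dp[i][j−1]):
dp[1][12] = 7. A witness is oigigio at positions 3,4,5,7,8,10,12.

7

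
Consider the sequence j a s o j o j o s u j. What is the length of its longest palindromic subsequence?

9

Using dp[i][j] = 2 + dp[i+1][j−1] if the ends match, else max(dp[i+1][j], dp[i][j−1]):
dp[1][11] = 9. A witness is jsojojosj at positions 1,3,4,5,6,7,8,9,11.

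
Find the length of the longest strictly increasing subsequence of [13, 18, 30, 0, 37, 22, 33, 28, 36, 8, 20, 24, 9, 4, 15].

5

One longest increasing subsequence is 13, 18, 30, 33, 36 (positions 1,2,3,7,9), of length 5; no longer one exists.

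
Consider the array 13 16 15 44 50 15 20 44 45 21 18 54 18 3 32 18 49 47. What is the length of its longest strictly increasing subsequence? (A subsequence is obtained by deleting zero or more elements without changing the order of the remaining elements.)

Let dp[i] be the longest increasing subsequence ending at position i. Then dp = [1, 2, 2, 3, 4, 2, 3, 4, 5, 4, 3, 6, 3, 1, 5, 3, 6, 6].
The maximum is 6; one witness is 13, 16, 20, 44, 45, 54 at positions 1,2,7,8,9,12.

6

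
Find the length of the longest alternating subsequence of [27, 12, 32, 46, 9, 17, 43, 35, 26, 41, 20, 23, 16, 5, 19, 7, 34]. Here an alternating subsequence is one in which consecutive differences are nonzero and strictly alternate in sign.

A longest alternating subsequence is 27, 12, 32, 9, 43, 35, 41, 20, 23, 16, 19, 7, 34 (positions 1,2,3,5,7,8,10,11,12,13,15,16,17); its 12 consecutive differences strictly alternate in sign, and length 13 is optimal.

13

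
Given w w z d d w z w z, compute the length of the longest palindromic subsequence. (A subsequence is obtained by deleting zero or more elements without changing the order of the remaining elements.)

Using dp[i][j] = 2 + dp[i+1][j−1] if the ends match, else max(dp[i+1][j], dp[i][j−1]):
dp[1][9] = 6. A witness is wzddzw at positions 2,3,4,5,7,8.

6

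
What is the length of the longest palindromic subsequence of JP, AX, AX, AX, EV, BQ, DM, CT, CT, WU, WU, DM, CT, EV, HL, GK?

Using dp[i][j] = 2 + dp[i+1][j−1] if the ends match, else max(dp[i+1][j], dp[i][j−1]):
dp[1][16] = 6. A witness is EV CT WU WU CT EV at positions 5,8,10,11,13,14.

6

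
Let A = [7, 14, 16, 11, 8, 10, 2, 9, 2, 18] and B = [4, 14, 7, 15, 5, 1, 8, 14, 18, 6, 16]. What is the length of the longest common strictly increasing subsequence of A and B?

3

A longest common strictly increasing subsequence is 7, 8, 18 (length 3); it appears in order in both A and B, and no longer such subsequence exists.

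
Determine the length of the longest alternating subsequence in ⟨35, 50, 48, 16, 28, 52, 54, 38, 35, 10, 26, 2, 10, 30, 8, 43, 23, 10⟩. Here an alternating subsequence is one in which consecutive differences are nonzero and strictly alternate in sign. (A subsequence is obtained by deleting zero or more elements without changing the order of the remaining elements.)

11

Track the best alternating length ending on an up-step vs a down-step at each position: up/down = 1/1, 2/1, 2/3, 1/3, 4/3, 4/1, 4/1, 4/5, 4/5, 1/5, 6/5, 1/7, 8/7, 8/5, 8/9, 10/5, 10/11, 10/11.
The maximum over both is 11; one such subsequence is 35, 50, 16, 28, 10, 26, 2, 10, 8, 43, 23.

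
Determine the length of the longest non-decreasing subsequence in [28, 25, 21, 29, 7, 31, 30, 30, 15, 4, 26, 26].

Let dp[i] be the longest non-decreasing subsequence ending at position i. Then dp = [1, 1, 1, 2, 1, 3, 3, 4, 2, 1, 3, 4].
The maximum is 4; one witness is 28, 29, 30, 30 at positions 1,4,7,8.

4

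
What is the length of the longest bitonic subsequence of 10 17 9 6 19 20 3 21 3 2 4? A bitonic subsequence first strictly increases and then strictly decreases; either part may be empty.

7

Let inc[i] be the LIS ending at i and dec[i] the longest strictly decreasing subsequence starting at i. inc = [1, 2, 1, 1, 3, 4, 1, 5, 1, 1, 2], dec = [5, 5, 4, 3, 3, 3, 2, 3, 2, 1, 1].
max_i inc[i]+dec[i]−1 = 7, with one witness 10, 17, 19, 20, 21, 3, 2.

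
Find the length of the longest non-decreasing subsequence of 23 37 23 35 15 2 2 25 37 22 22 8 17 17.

5

One longest non-decreasing subsequence is 2, 2, 8, 17, 17 (positions 6,7,12,13,14), of length 5; no longer one exists.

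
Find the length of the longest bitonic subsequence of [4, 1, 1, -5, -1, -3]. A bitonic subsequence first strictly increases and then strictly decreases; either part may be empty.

4

Let inc[i] be the LIS ending at i and dec[i] the longest strictly decreasing subsequence starting at i. inc = [1, 1, 1, 1, 2, 2], dec = [4, 3, 3, 1, 2, 1].
max_i inc[i]+dec[i]−1 = 4, with one witness 4, 1, -1, -3.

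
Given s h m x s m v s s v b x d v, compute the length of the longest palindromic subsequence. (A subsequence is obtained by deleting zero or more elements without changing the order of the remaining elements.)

One longest palindromic subsequence is xvssvx (positions 4,7,8,9,10,12); it reads the same forward and backward, and the interval DP gives dp[1][14] = 6.

6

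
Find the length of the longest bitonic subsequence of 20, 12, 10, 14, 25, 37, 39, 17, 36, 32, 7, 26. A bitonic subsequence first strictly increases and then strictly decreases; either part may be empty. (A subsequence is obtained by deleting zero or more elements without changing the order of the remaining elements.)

8

One longest bitonic subsequence is 12, 14, 25, 37, 39, 36, 32, 26 (positions 2,4,5,6,7,9,10,12): it rises to 39 then falls. Length 8 is optimal.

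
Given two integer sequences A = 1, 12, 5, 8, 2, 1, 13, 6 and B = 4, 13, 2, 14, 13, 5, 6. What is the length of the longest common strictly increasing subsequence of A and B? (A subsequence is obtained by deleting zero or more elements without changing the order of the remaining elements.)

For each value that appears in both, track the longest common increasing run ending there.
The best achievable length is 2; one witness is 2, 13 (A-positions 5,7, B-positions 3,5).

2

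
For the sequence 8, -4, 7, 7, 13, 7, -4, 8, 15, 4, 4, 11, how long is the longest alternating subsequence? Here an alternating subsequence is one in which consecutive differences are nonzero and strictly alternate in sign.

Track the best alternating length ending on an up-step vs a down-step at each position: up/down = 1/1, 1/2, 3/2, 3/2, 3/1, 3/4, 1/4, 5/4, 5/1, 5/6, 5/6, 7/6.
The maximum over both is 7; one such subsequence is 8, -4, 13, 7, 8, 4, 11.

7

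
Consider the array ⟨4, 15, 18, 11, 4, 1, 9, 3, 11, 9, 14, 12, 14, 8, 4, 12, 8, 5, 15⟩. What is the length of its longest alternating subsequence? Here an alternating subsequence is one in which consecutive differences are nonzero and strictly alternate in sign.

Track the best alternating length ending on an up-step vs a down-step at each position: up/down = 1/1, 2/1, 2/1, 2/3, 1/3, 1/3, 4/3, 4/5, 6/3, 6/7, 8/3, 8/9, 10/3, 6/11, 6/11, 12/11, 12/13, 12/13, 14/3.
The maximum over both is 14; one such subsequence is 4, 15, 4, 9, 3, 11, 9, 14, 12, 14, 8, 12, 8, 15.

14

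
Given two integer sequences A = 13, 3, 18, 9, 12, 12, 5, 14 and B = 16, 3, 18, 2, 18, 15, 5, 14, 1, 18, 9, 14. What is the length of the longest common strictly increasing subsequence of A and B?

3

For each value that appears in both, track the longest common increasing run ending there.
The best achievable length is 3; one witness is 3, 5, 14 (A-positions 2,7,8, B-positions 2,7,8).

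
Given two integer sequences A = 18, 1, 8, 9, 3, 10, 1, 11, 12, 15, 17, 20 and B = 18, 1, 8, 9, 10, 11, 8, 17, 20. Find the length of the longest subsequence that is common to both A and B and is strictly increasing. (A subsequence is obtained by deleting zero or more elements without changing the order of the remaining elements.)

A longest common strictly increasing subsequence is 1, 8, 9, 10, 11, 17, 20 (length 7); it appears in order in both A and B, and no longer such subsequence exists.

7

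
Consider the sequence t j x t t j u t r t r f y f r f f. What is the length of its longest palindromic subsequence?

6

One longest palindromic subsequence is tjttjt (positions 1,2,4,5,6,10); it reads the same forward and backward, and the interval DP gives dp[1][17] = 6.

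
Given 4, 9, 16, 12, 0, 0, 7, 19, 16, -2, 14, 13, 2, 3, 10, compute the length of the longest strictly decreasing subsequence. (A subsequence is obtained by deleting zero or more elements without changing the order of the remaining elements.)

One longest decreasing subsequence is 19, 16, 14, 13, 2 (positions 8,9,11,12,13), of length 5; no longer one exists.

5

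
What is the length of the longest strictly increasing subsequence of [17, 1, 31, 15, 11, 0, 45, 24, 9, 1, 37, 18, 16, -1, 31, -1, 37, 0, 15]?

Scanning left to right, the best length ending at each element is: 17→1, 1→1, 31→2, 15→2, 11→2, 0→1, 45→3, 24→3, 9→2, 1→2, 37→4, 18→3, 16→3, -1→1, 31→4, -1→1, 37→5, 0→2, 15→3.
So the longest increasing subsequence has length 5, e.g. 1, 15, 24, 31, 37.

5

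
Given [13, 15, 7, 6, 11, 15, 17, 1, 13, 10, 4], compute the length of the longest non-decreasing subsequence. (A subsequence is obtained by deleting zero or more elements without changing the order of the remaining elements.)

4

One longest non-decreasing subsequence is 13, 15, 15, 17 (positions 1,2,6,7), of length 4; no longer one exists.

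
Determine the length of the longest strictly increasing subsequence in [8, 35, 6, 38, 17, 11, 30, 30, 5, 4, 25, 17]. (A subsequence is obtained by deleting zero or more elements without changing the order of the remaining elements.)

3

One longest increasing subsequence is 8, 35, 38 (positions 1,2,4), of length 3; no longer one exists.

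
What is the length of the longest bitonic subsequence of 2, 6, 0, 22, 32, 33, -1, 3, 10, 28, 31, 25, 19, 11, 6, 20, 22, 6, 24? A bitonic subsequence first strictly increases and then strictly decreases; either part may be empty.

10

One longest bitonic subsequence is 2, 6, 22, 32, 33, 31, 25, 19, 11, 6 (positions 1,2,4,5,6,11,12,13,14,18): it rises to 33 then falls. Length 10 is optimal.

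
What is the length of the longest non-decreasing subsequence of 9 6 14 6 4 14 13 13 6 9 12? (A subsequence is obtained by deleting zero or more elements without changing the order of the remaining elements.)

Let dp[i] be the longest non-decreasing subsequence ending at position i. Then dp = [1, 1, 2, 2, 1, 3, 3, 4, 3, 4, 5].
The maximum is 5; one witness is 6, 6, 6, 9, 12 at positions 2,4,9,10,11.

5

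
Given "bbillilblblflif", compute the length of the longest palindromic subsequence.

One longest palindromic subsequence is illblblli (positions 3,4,7,8,9,10,11,13,14); it reads the same forward and backward, and the interval DP gives dp[1][15] = 9.

9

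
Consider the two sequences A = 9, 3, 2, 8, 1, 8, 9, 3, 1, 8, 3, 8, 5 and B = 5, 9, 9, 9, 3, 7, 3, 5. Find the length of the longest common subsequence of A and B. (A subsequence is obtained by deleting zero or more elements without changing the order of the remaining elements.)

5

Backtracking the LCS table gives one alignment: 9 (A1,B3) → 9 (A7,B4) → 3 (A8,B5) → 3 (A11,B7) → 5 (A13,B8).
So the longest common subsequence has length 5.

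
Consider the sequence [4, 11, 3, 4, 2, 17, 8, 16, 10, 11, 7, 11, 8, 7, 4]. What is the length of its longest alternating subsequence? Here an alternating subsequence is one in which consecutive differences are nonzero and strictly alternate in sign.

13

Track the best alternating length ending on an up-step vs a down-step at each position: up/down = 1/1, 2/1, 1/3, 4/3, 1/5, 6/1, 6/7, 8/7, 8/9, 10/9, 6/11, 12/9, 12/13, 6/13, 6/13.
The maximum over both is 13; one such subsequence is 4, 11, 3, 4, 2, 17, 8, 16, 10, 11, 7, 11, 8.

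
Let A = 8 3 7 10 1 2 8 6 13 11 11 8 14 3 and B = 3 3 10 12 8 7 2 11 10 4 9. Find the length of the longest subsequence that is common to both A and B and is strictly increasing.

A longest common strictly increasing subsequence is 3, 10, 11 (length 3); it appears in order in both A and B, and no longer such subsequence exists.

3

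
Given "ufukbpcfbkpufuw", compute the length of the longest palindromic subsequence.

11

Using dp[i][j] = 2 + dp[i+1][j−1] if the ends match, else max(dp[i+1][j], dp[i][j−1]):
dp[1][15] = 11. A witness is ufukbfbkufu at positions 1,2,3,4,5,8,9,10,12,13,14.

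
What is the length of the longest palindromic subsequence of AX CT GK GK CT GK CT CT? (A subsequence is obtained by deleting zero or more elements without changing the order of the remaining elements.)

Using dp[i][j] = 2 + dp[i+1][j−1] if the ends match, else max(dp[i+1][j], dp[i][j−1]):
dp[1][8] = 5. A witness is CT CT GK CT CT at positions 2,5,6,7,8.

5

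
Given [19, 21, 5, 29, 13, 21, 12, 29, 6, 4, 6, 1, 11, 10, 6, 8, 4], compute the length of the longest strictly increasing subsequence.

Scanning left to right, the best length ending at each element is: 19→1, 21→2, 5→1, 29→3, 13→2, 21→3, 12→2, 29→4, 6→2, 4→1, 6→2, 1→1, 11→3, 10→3, 6→2, 8→3, 4→2.
So the longest increasing subsequence has length 4, e.g. 5, 13, 21, 29.

4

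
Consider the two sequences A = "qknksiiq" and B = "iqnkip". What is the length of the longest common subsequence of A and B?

A longest common subsequence is qnki (length 4); the LCS DP confirms no longer common subsequence exists.

4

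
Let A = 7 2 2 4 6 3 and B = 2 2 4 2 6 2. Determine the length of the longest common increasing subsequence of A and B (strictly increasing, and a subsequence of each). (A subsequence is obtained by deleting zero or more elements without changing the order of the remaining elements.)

A longest common strictly increasing subsequence is 2, 4, 6 (length 3); it appears in order in both A and B, and no longer such subsequence exists.

3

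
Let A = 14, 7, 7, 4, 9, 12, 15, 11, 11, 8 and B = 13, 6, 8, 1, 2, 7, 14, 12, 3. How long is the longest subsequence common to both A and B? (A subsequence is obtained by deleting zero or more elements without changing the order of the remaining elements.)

A longest common subsequence is 14, 12 (length 2); the LCS DP confirms no longer common subsequence exists.

2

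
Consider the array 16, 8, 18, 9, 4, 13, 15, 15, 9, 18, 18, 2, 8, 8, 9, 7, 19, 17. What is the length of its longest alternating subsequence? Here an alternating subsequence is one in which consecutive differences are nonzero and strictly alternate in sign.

12

A longest alternating subsequence is 16, 8, 18, 9, 13, 9, 18, 2, 8, 7, 19, 17 (positions 1,2,3,4,6,9,10,12,13,16,17,18); its 11 consecutive differences strictly alternate in sign, and length 12 is optimal.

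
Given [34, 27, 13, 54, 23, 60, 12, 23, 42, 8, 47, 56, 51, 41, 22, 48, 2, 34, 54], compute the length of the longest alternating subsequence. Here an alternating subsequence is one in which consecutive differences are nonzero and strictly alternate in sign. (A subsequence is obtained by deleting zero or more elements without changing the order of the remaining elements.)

Track the best alternating length ending on an up-step vs a down-step at each position: up/down = 1/1, 1/2, 1/2, 3/1, 3/4, 5/1, 1/6, 7/6, 7/6, 1/8, 9/6, 9/6, 9/10, 9/10, 9/10, 11/10, 1/12, 13/12, 13/10.
The maximum over both is 13; one such subsequence is 34, 27, 54, 23, 60, 12, 23, 8, 47, 41, 48, 2, 34.

13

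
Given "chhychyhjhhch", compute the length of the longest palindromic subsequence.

9

One longest palindromic subsequence is hchhjhhch (positions 2,5,6,8,9,10,11,12,13); it reads the same forward and backward, and the interval DP gives dp[1][13] = 9.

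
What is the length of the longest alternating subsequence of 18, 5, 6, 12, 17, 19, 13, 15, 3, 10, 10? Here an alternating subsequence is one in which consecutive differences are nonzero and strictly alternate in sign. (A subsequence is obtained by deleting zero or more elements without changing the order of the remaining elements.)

7

Track the best alternating length ending on an up-step vs a down-step at each position: up/down = 1/1, 1/2, 3/2, 3/2, 3/2, 3/1, 3/4, 5/4, 1/6, 7/6, 7/6.
The maximum over both is 7; one such subsequence is 18, 5, 17, 13, 15, 3, 10.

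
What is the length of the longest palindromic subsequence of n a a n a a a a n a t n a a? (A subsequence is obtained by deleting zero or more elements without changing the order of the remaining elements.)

11

One longest palindromic subsequence is aanaaaaanaa (positions 2,3,4,5,6,7,8,10,12,13,14); it reads the same forward and backward, and the interval DP gives dp[1][14] = 11.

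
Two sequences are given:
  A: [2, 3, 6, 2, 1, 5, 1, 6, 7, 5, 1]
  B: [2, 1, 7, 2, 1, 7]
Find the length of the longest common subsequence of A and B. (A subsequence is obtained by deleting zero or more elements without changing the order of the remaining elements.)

4

Backtracking the LCS table gives one alignment: 2 (A1,B1) → 2 (A4,B4) → 1 (A7,B5) → 7 (A9,B6).
So the longest common subsequence has length 4.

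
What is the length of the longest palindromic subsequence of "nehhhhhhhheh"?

Using dp[i][j] = 2 + dp[i+1][j−1] if the ends match, else max(dp[i+1][j], dp[i][j−1]):
dp[1][12] = 10. A witness is ehhhhhhhhe at positions 2,3,4,5,6,7,8,9,10,11.

10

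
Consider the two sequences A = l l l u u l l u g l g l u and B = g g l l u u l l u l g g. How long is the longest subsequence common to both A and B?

Backtracking the LCS table gives one alignment: l (A2,B3) → l (A3,B4) → u (A4,B5) → u (A5,B6) → l (A6,B7) → l (A7,B8) → u (A8,B9) → g (A9,B11) → g (A11,B12).
So the longest common subsequence has length 9.

9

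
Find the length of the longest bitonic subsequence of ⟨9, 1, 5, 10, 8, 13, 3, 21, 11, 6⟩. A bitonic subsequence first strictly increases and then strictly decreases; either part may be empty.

One longest bitonic subsequence is 1, 5, 10, 13, 21, 11, 6 (positions 2,3,4,6,8,9,10): it rises to 21 then falls. Length 7 is optimal.

7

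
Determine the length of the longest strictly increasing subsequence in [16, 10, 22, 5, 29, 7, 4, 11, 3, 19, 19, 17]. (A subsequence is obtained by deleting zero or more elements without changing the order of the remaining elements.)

4

One longest increasing subsequence is 5, 7, 11, 19 (positions 4,6,8,10), of length 4; no longer one exists.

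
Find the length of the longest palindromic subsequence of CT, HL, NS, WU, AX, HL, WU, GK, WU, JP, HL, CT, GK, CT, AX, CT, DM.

9

Using dp[i][j] = 2 + dp[i+1][j−1] if the ends match, else max(dp[i+1][j], dp[i][j−1]):
dp[1][17] = 9. A witness is CT AX HL WU GK WU HL AX CT at positions 1,5,6,7,8,9,11,15,16.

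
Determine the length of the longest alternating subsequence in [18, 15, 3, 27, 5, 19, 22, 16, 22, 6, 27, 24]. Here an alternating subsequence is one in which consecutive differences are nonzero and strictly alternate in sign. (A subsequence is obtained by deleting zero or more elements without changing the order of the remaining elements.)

10

Track the best alternating length ending on an up-step vs a down-step at each position: up/down = 1/1, 1/2, 1/2, 3/1, 3/4, 5/4, 5/4, 5/6, 7/4, 5/8, 9/1, 9/10.
The maximum over both is 10; one such subsequence is 18, 15, 27, 5, 19, 16, 22, 6, 27, 24.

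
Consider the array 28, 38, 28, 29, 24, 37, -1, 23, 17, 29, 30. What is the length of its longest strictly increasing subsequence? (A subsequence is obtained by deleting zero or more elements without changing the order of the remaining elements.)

4

One longest increasing subsequence is -1, 23, 29, 30 (positions 7,8,10,11), of length 4; no longer one exists.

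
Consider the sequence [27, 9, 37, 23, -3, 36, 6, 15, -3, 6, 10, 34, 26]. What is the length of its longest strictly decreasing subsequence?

Scanning left to right, the best length ending at each element is: 27→1, 9→2, 37→1, 23→2, -3→3, 36→2, 6→3, 15→3, -3→4, 6→4, 10→4, 34→3, 26→4.
So the longest decreasing subsequence has length 4, e.g. 27, 9, 6, -3.

4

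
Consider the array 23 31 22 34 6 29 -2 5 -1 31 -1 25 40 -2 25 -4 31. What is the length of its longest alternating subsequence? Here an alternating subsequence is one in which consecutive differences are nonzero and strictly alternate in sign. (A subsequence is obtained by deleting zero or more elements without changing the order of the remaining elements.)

Track the best alternating length ending on an up-step vs a down-step at each position: up/down = 1/1, 2/1, 1/3, 4/1, 1/5, 6/5, 1/7, 8/7, 8/9, 10/5, 8/11, 12/11, 12/1, 1/13, 14/13, 1/15, 16/13.
The maximum over both is 16; one such subsequence is 23, 31, 22, 34, 6, 29, -2, 5, -1, 31, -1, 25, -2, 25, -4, 31.

16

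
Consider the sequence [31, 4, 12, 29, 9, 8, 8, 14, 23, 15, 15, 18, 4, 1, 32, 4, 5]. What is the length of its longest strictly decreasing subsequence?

One longest decreasing subsequence is 31, 12, 9, 8, 4, 1 (positions 1,3,5,6,13,14), of length 6; no longer one exists.

6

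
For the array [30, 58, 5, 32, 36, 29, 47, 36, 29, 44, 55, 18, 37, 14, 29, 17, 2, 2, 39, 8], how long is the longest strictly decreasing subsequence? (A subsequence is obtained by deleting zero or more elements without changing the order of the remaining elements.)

7

Let dp[i] be the longest decreasing subsequence ending at position i. Then dp = [1, 1, 2, 2, 2, 3, 2, 3, 4, 3, 2, 5, 4, 6, 5, 6, 7, 7, 4, 7].
The maximum is 7; one witness is 58, 47, 36, 29, 18, 14, 2 at positions 2,7,8,9,12,14,17.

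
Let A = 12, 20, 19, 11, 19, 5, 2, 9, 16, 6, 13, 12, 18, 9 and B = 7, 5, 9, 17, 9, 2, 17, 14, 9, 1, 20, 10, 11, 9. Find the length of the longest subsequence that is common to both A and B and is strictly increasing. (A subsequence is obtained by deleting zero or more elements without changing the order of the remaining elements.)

For each value that appears in both, track the longest common increasing run ending there.
The best achievable length is 2; one witness is 5, 9 (A-positions 6,8, B-positions 2,3).

2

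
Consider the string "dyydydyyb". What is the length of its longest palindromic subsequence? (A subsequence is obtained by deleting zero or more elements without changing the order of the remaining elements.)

One longest palindromic subsequence is yydydyy (positions 2,3,4,5,6,7,8); it reads the same forward and backward, and the interval DP gives dp[1][9] = 7.

7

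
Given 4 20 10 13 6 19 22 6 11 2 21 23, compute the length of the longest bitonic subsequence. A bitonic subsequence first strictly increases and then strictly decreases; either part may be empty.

Let inc[i] be the LIS ending at i and dec[i] the longest strictly decreasing subsequence starting at i. inc = [1, 2, 2, 3, 2, 4, 5, 2, 3, 1, 5, 6], dec = [2, 4, 3, 3, 2, 3, 3, 2, 2, 1, 1, 1].
max_i inc[i]+dec[i]−1 = 7, with one witness 4, 10, 13, 19, 22, 11, 2.

7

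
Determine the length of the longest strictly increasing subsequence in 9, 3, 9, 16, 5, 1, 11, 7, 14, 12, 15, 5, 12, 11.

5

Let dp[i] be the longest increasing subsequence ending at position i. Then dp = [1, 1, 2, 3, 2, 1, 3, 3, 4, 4, 5, 2, 4, 4].
The maximum is 5; one witness is 3, 9, 11, 14, 15 at positions 2,3,7,9,11.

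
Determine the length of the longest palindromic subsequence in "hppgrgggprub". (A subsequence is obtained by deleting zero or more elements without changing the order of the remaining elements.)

6

Using dp[i][j] = 2 + dp[i+1][j−1] if the ends match, else max(dp[i+1][j], dp[i][j−1]):
dp[1][12] = 6. A witness is pggggp at positions 3,4,6,7,8,9.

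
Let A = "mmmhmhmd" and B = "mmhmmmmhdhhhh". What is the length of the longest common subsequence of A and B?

6

A longest common subsequence is mmmmhd (length 6); the LCS DP confirms no longer common subsequence exists.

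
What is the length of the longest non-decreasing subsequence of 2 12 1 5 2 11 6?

Scanning left to right, the best length ending at each element is: 2→1, 12→2, 1→1, 5→2, 2→2, 11→3, 6→3.
So the longest non-decreasing subsequence has length 3, e.g. 2, 5, 11.

3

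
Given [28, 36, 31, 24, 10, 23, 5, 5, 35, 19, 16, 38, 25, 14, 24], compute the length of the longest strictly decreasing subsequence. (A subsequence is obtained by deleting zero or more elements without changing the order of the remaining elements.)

Scanning left to right, the best length ending at each element is: 28→1, 36→1, 31→2, 24→3, 10→4, 23→4, 5→5, 5→5, 35→2, 19→5, 16→6, 38→1, 25→3, 14→7, 24→4.
So the longest decreasing subsequence has length 7, e.g. 36, 31, 24, 23, 19, 16, 14.

7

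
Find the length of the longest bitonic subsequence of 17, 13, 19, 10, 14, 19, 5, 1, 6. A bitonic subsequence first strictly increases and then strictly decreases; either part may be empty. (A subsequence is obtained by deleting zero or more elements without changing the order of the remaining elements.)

5

Let inc[i] be the LIS ending at i and dec[i] the longest strictly decreasing subsequence starting at i. inc = [1, 1, 2, 1, 2, 3, 1, 1, 2], dec = [5, 4, 4, 3, 3, 3, 2, 1, 1].
max_i inc[i]+dec[i]−1 = 5, with one witness 17, 13, 10, 5, 1.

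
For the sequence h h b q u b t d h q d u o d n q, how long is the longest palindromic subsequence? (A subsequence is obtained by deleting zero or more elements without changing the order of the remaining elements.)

Using dp[i][j] = 2 + dp[i+1][j−1] if the ends match, else max(dp[i+1][j], dp[i][j−1]):
dp[1][16] = 7. A witness is qudqduq at positions 4,5,8,10,11,12,16.

7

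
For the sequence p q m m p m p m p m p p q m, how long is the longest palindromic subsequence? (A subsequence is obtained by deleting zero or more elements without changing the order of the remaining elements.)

One longest palindromic subsequence is mppmpmppm (positions 3,5,7,8,9,10,11,12,14); it reads the same forward and backward, and the interval DP gives dp[1][14] = 9.

9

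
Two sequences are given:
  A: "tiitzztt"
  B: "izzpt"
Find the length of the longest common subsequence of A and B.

Backtracking the LCS table gives one alignment: i (A3,B1) → z (A5,B2) → z (A6,B3) → t (A8,B5).
So the longest common subsequence has length 4.

4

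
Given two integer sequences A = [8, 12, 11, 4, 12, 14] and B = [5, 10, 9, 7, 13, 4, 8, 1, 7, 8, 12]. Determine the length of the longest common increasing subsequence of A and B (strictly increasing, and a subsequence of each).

2

A longest common strictly increasing subsequence is 8, 12 (length 2); it appears in order in both A and B, and no longer such subsequence exists.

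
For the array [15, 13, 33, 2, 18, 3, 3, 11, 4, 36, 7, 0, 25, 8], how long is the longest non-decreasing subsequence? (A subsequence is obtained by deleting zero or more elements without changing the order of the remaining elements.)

One longest non-decreasing subsequence is 2, 3, 3, 4, 7, 25 (positions 4,6,7,9,11,13), of length 6; no longer one exists.

6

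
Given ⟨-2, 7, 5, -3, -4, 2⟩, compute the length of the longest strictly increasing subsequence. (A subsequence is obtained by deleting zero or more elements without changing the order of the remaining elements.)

2

Scanning left to right, the best length ending at each element is: -2→1, 7→2, 5→2, -3→1, -4→1, 2→2.
So the longest increasing subsequence has length 2, e.g. -2, 7.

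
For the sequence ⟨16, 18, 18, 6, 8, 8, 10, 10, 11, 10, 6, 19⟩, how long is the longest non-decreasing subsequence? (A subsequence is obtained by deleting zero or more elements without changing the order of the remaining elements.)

Let dp[i] be the longest non-decreasing subsequence ending at position i. Then dp = [1, 2, 3, 1, 2, 3, 4, 5, 6, 6, 2, 7].
The maximum is 7; one witness is 6, 8, 8, 10, 10, 11, 19 at positions 4,5,6,7,8,9,12.

7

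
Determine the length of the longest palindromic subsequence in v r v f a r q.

Using dp[i][j] = 2 + dp[i+1][j−1] if the ends match, else max(dp[i+1][j], dp[i][j−1]):
dp[1][7] = 3. A witness is rar at positions 2,5,6.

3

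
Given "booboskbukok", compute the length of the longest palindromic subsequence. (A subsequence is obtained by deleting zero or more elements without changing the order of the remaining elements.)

Using dp[i][j] = 2 + dp[i+1][j−1] if the ends match, else max(dp[i+1][j], dp[i][j−1]):
dp[1][12] = 5. A witness is okuko at positions 5,7,9,10,11.

5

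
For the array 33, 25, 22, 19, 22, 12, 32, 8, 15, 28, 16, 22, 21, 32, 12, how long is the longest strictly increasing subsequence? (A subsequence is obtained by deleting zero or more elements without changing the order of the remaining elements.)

5

One longest increasing subsequence is 12, 15, 16, 22, 32 (positions 6,9,11,12,14), of length 5; no longer one exists.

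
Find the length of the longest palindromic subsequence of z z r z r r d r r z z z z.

11

One longest palindromic subsequence is zzzrrdrrzzz (positions 1,2,4,5,6,7,8,9,11,12,13); it reads the same forward and backward, and the interval DP gives dp[1][13] = 11.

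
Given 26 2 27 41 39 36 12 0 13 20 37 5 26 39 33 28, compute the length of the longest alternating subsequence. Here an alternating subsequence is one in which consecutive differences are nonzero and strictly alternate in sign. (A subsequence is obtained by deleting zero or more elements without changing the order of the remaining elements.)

8

Track the best alternating length ending on an up-step vs a down-step at each position: up/down = 1/1, 1/2, 3/1, 3/1, 3/4, 3/4, 3/4, 1/4, 5/4, 5/4, 5/4, 5/6, 7/6, 7/4, 7/8, 7/8.
The maximum over both is 8; one such subsequence is 26, 2, 27, 12, 13, 5, 39, 33.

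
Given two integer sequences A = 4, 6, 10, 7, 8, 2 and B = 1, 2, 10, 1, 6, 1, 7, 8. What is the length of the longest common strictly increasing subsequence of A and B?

3

For each value that appears in both, track the longest common increasing run ending there.
The best achievable length is 3; one witness is 6, 7, 8 (A-positions 2,4,5, B-positions 5,7,8).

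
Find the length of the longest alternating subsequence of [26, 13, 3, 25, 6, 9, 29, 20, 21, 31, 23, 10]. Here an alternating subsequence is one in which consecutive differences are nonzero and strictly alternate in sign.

8

A longest alternating subsequence is 26, 13, 25, 6, 29, 20, 31, 23 (positions 1,2,4,5,7,8,10,11); its 7 consecutive differences strictly alternate in sign, and length 8 is optimal.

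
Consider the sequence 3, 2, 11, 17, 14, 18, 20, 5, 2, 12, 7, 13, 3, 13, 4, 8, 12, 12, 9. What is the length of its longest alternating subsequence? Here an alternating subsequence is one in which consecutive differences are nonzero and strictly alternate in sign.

A longest alternating subsequence is 3, 2, 17, 14, 18, 5, 12, 7, 13, 3, 13, 4, 12, 9 (positions 1,2,4,5,6,8,10,11,12,13,14,15,17,19); its 13 consecutive differences strictly alternate in sign, and length 14 is optimal.

14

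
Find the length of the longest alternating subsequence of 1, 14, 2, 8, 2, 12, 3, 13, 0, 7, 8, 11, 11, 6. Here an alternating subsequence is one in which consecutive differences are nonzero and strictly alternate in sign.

11

Track the best alternating length ending on an up-step vs a down-step at each position: up/down = 1/1, 2/1, 2/3, 4/3, 2/5, 6/3, 6/7, 8/3, 1/9, 10/9, 10/9, 10/9, 10/9, 10/11.
The maximum over both is 11; one such subsequence is 1, 14, 2, 8, 2, 12, 3, 13, 0, 7, 6.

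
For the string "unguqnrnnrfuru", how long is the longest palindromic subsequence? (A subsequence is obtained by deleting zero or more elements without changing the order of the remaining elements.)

8

Using dp[i][j] = 2 + dp[i+1][j−1] if the ends match, else max(dp[i+1][j], dp[i][j−1]):
dp[1][14] = 8. A witness is uurnnruu at positions 1,4,7,8,9,10,12,14.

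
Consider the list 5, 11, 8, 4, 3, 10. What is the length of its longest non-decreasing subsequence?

3

Let dp[i] be the longest non-decreasing subsequence ending at position i. Then dp = [1, 2, 2, 1, 1, 3].
The maximum is 3; one witness is 5, 8, 10 at positions 1,3,6.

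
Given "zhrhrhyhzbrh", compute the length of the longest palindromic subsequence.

7

One longest palindromic subsequence is hrhyhrh (positions 2,3,6,7,8,11,12); it reads the same forward and backward, and the interval DP gives dp[1][12] = 7.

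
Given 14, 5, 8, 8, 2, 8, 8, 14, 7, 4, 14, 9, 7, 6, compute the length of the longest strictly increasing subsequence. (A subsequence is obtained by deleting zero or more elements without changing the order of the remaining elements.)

Scanning left to right, the best length ending at each element is: 14→1, 5→1, 8→2, 8→2, 2→1, 8→2, 8→2, 14→3, 7→2, 4→2, 14→3, 9→3, 7→3, 6→3.
So the longest increasing subsequence has length 3, e.g. 5, 8, 14.

3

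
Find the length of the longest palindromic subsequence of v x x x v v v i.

One longest palindromic subsequence is vxxxv (positions 1,2,3,4,7); it reads the same forward and backward, and the interval DP gives dp[1][8] = 5.

5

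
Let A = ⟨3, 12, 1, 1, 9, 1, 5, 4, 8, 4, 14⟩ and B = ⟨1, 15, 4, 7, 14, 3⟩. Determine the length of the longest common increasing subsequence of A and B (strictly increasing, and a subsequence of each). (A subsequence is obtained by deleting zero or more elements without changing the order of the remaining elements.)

A longest common strictly increasing subsequence is 1, 4, 14 (length 3); it appears in order in both A and B, and no longer such subsequence exists.

3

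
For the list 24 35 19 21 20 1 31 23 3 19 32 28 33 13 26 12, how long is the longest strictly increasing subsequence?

Scanning left to right, the best length ending at each element is: 24→1, 35→2, 19→1, 21→2, 20→2, 1→1, 31→3, 23→3, 3→2, 19→3, 32→4, 28→4, 33→5, 13→3, 26→4, 12→3.
So the longest increasing subsequence has length 5, e.g. 19, 21, 31, 32, 33.

5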